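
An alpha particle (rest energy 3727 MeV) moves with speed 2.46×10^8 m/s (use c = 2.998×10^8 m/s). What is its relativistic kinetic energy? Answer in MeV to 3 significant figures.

K ≈ 2790 MeV

β = v/c = 2.46×10^8 / 2.998×10^8 = 0.82055
γ = 1/√(1 − 0.82055²) = 1.7495
K = (γ − 1)m₀c² = (1.7495 − 1) × 3727 MeV = 0.74954 × 3727 MeV = 2790 MeV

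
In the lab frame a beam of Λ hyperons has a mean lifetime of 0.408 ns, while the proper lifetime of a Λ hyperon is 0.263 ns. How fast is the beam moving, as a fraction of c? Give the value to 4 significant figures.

γ = Δt/τ₀ = 0.408/0.263 = 1.55133
β = √(1 − 1/γ²) = √(1 − 1/1.55133²) = 0.7645

β ≈ 0.7645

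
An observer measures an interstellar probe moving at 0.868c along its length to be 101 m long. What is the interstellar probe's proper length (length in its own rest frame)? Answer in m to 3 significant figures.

L₀ ≈ 203 m

γ = 1/√(1 − 0.868²) = 2.0138
L₀ = γL = 2.0138 × 101 = 203 m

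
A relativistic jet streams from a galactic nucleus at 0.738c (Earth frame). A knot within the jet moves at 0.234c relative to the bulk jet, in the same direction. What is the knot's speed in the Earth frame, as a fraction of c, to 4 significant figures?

u ≈ 0.8289c

Relativistic velocity addition: u = (u' + v)/(1 + u'v/c²)
= (0.234 + 0.738)/(1 + 0.234×0.738) = 0.9720/1.17269 = 0.8289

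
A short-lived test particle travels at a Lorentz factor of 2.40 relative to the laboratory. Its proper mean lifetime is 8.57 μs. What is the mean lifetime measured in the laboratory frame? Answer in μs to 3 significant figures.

Δt ≈ 20.6 μs

γ = 2.40 (given)
Time dilation: Δt = γτ₀ = 2.40 × 8.57 μs = 20.6 μs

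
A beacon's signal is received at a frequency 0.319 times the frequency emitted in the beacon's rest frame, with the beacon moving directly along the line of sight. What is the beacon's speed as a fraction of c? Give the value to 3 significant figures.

f_obs/f_src = √((1−β)/(1+β)) = 0.319  ⇒  (1−β)/(1+β) = 0.10176
β = |1 − D²|/(1 + D²) = |1 − 0.10176|/(1 + 0.10176) = 0.815

β ≈ 0.815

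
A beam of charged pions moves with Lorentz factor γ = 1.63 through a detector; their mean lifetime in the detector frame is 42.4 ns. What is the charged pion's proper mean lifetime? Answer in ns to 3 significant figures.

γ = 1.63 (given)
Proper time: τ₀ = Δt/γ = 42.4/1.63 = 26.0 ns

τ₀ ≈ 26.0 ns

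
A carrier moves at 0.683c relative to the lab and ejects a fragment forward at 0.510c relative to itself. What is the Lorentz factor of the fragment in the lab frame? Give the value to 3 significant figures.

u_lab = (0.510 + 0.683)/(1 + 0.510×0.683) = 1.193/1.34833 = 0.884798
γ = 1/√(1 − 0.884798²) = 2.15

γ ≈ 2.15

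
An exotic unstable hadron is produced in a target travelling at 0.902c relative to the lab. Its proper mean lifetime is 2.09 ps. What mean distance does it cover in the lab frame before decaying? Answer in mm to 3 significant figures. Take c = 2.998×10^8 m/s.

d ≈ 1.31 mm

γ = 1/√(1 − 0.902²) = 2.3162
Dilated lifetime: Δt = γτ₀ = 2.3162 × 2.09 ps = 4.8409 ps
d = vΔt = 0.902c × 4.8409 ps = 2.7042×10^8 m/s × 4.8409×10^-12 s = 1.31 mm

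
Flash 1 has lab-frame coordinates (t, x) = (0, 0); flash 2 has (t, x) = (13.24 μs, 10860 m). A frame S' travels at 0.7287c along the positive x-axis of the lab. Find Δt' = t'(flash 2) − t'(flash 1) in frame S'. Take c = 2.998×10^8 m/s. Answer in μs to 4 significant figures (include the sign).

Δt' ≈ -19.21 μs

γ = 1/√(1 − 0.7287²) = 1.46021
Δt' = γ(Δt − vΔx/c²) = 1.46021 × (13.24 μs − 0.7287×10860 m / (2.998×10^8 m/s))
= 1.46021 × (-13.1565 μs) = -19.21 μs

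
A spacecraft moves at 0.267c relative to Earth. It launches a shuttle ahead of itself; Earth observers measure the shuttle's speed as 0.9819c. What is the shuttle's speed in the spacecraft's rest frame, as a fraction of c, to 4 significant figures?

u' ≈ 0.9689c

Inverse velocity addition: u' = (u − v)/(1 − uv/c²)
= (0.9819 − 0.267)/(1 − 0.9819×0.267) = 0.7149/0.737833 = 0.9689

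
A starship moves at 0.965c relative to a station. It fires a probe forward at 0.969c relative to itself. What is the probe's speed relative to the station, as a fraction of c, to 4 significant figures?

Relativistic velocity addition: u = (u' + v)/(1 + u'v/c²)
= (0.969 + 0.965)/(1 + 0.969×0.965) = 1.934/1.93508 = 0.9994

u ≈ 0.9994c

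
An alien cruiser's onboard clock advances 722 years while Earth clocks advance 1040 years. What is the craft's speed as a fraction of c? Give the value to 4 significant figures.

γ = Δt/τ₀ = 1040/722 = 1.44044
β = √(1 − 1/γ²) = √(1 − 1/1.44044²) = 0.7198

β ≈ 0.7198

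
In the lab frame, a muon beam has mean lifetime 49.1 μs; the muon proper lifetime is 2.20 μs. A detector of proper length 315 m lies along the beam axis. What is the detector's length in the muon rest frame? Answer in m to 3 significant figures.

Time dilation ⇒ γ = Δt/τ₀ = 49.1/2.20 = 22.318
Length contraction: L = L₀/γ = 315/22.318 = 14.1 m

L ≈ 14.1 m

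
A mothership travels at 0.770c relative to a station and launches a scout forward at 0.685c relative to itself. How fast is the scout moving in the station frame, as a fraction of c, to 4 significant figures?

u ≈ 0.9526c

Compose boost 2: (0.685 + 0.770)/(1 + 0.685×0.770) = 1.455/1.52745 = 0.9526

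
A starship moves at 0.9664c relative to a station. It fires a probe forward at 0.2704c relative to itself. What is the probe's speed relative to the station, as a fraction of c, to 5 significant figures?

u ≈ 0.98056c

Relativistic velocity addition: u = (u' + v)/(1 + u'v/c²)
= (0.2704 + 0.9664)/(1 + 0.2704×0.9664) = 1.2368/1.261315 = 0.98056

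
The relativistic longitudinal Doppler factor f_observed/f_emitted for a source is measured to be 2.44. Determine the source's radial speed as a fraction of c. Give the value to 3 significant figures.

β ≈ 0.712

f_obs/f_src = √((1+β)/(1−β)) = 2.44  ⇒  (1+β)/(1−β) = 5.9536
β = |1 − D²|/(1 + D²) = |1 − 5.9536|/(1 + 5.9536) = 0.712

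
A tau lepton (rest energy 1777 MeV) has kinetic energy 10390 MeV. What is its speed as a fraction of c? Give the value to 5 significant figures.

β ≈ 0.98928

γ = 1 + K/(m₀c²) = 1 + 10390/1777 = 6.846933
β = √(1 − 1/γ²) = 0.98928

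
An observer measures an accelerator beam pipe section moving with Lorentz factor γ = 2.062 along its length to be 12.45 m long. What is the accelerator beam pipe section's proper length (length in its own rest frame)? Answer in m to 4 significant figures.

L₀ ≈ 25.67 m

γ = 2.062 (given)
L₀ = γL = 2.062 × 12.45 = 25.67 m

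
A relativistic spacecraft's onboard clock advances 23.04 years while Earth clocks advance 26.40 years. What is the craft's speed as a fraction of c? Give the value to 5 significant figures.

γ = Δt/τ₀ = 26.40/23.04 = 1.145833
β = √(1 − 1/γ²) = √(1 − 1/1.145833²) = 0.48821

β ≈ 0.48821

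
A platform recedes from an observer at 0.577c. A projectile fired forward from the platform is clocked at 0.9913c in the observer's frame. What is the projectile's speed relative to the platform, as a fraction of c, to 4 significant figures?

Inverse velocity addition: u' = (u − v)/(1 − uv/c²)
= (0.9913 − 0.577)/(1 − 0.9913×0.577) = 0.4143/0.428020 = 0.9679

u' ≈ 0.9679c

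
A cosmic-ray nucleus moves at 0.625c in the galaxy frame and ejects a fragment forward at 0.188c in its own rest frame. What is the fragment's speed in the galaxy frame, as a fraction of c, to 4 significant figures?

u ≈ 0.7275c

Compose boost 2: (0.188 + 0.625)/(1 + 0.188×0.625) = 0.8130/1.11750 = 0.7275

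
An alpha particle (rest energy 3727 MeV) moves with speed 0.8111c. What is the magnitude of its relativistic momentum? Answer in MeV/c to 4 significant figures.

γ = 1/√(1 − 0.8111²) = 1.70967
p = γβm₀c = 1.70967 × 0.8111 × 3727 MeV/c = 5168 MeV/c

p ≈ 5168 MeV/c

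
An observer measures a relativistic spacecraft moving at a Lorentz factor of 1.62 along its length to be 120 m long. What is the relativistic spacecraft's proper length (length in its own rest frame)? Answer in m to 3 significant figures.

γ = 1.62 (given)
L₀ = γL = 1.62 × 120 = 194 m

L₀ ≈ 194 m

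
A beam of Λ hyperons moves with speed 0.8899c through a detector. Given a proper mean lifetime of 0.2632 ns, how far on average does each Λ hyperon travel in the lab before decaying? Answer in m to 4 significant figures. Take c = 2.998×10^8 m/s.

γ = 1/√(1 − 0.8899²) = 2.19223
Dilated lifetime: Δt = γτ₀ = 2.19223 × 0.2632 ns = 0.576996 ns
d = vΔt = 0.8899c × 0.576996 ns = 2.66792×10^8 m/s × 5.76996×10^-10 s = 0.1539 m

d ≈ 0.1539 m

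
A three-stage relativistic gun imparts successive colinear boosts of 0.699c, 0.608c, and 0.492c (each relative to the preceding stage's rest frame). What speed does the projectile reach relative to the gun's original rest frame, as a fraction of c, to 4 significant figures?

u ≈ 0.9710c

Compose boost 2: (0.608 + 0.699)/(1 + 0.608×0.699) = 1.307/1.42499 = 0.917198
Compose boost 3: (0.492 + 0.917198)/(1 + 0.492×0.917198) = 1.40920/1.45126 = 0.9710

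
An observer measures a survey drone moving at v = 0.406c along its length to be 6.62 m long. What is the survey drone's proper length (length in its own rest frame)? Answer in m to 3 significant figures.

L₀ ≈ 7.24 m

γ = 1/√(1 − 0.406²) = 1.0942
L₀ = γL = 1.0942 × 6.62 = 7.24 m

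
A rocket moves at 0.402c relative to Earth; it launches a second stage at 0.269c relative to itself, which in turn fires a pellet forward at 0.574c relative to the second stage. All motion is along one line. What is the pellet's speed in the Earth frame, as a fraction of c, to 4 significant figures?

Compose boost 2: (0.269 + 0.402)/(1 + 0.269×0.402) = 0.6710/1.10814 = 0.605520
Compose boost 3: (0.574 + 0.605520)/(1 + 0.574×0.605520) = 1.17952/1.34757 = 0.8753

u ≈ 0.8753c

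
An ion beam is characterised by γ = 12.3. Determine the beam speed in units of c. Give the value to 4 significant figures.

β ≈ 0.9967

β = √(1 − 1/γ²) = √(1 − 1/12.3²) = √(0.993390) = 0.9967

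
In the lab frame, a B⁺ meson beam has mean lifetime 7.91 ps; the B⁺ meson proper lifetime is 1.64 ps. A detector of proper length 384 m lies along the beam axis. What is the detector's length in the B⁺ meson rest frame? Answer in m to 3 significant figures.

Time dilation ⇒ γ = Δt/τ₀ = 7.91/1.64 = 4.8232
Length contraction: L = L₀/γ = 384/4.8232 = 79.6 m

L ≈ 79.6 m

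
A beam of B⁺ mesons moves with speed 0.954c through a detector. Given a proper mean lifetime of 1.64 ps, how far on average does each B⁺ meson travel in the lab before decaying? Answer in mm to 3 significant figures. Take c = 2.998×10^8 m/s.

γ = 1/√(1 − 0.954²) = 3.3355
Dilated lifetime: Δt = γτ₀ = 3.3355 × 1.64 ps = 5.4702 ps
d = vΔt = 0.954c × 5.4702 ps = 2.8601×10^8 m/s × 5.4702×10^-12 s = 1.56 mm

d ≈ 1.56 mm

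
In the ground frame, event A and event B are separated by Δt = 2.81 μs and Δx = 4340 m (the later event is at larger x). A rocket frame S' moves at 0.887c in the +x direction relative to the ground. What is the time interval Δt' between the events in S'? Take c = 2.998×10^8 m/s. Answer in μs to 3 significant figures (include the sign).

γ = 1/√(1 − 0.887²) = 2.1656
Δt' = γ(Δt − vΔx/c²) = 2.1656 × (2.81 μs − 0.887×4340 m / (2.998×10^8 m/s))
= 2.1656 × (-10.030 μs) = -21.7 μs

Δt' ≈ -21.7 μs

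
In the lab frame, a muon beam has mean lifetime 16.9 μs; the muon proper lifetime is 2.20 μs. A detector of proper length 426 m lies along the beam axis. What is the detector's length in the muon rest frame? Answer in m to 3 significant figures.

L ≈ 55.5 m

Time dilation ⇒ γ = Δt/τ₀ = 16.9/2.20 = 7.6818
Length contraction: L = L₀/γ = 426/7.6818 = 55.5 m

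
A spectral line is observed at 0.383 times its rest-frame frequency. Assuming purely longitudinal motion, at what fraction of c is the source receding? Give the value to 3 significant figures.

β ≈ 0.744

f_obs/f_src = √((1−β)/(1+β)) = 0.383  ⇒  (1−β)/(1+β) = 0.14669
β = |1 − D²|/(1 + D²) = |1 − 0.14669|/(1 + 0.14669) = 0.744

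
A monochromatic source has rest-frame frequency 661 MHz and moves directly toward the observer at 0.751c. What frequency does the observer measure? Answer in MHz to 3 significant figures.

f_obs ≈ 1750 MHz

Relativistic Doppler: f_obs = f_src √((1+β)/(1−β))
= 661 × √(1.7510/0.24900) = 661 × 2.6518 = 1750 MHz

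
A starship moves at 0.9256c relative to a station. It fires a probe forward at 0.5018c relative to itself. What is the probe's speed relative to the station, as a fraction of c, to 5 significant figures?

Relativistic velocity addition: u = (u' + v)/(1 + u'v/c²)
= (0.5018 + 0.9256)/(1 + 0.5018×0.9256) = 1.4274/1.464466 = 0.97469

u ≈ 0.97469c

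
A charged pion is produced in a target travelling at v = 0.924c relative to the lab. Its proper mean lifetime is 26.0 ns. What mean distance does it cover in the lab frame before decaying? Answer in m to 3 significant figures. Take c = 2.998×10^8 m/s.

d ≈ 18.8 m

γ = 1/√(1 − 0.924²) = 2.6151
Dilated lifetime: Δt = γτ₀ = 2.6151 × 26.0 ns = 67.993 ns
d = vΔt = 0.924c × 67.993 ns = 2.7702×10^8 m/s × 6.7993×10^-8 s = 18.8 m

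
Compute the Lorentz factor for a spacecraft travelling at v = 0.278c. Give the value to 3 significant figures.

γ ≈ 1.04

γ = 1/√(1 − β²) = 1/√(1 − 0.278²) = 1/√(0.92272) = 1.04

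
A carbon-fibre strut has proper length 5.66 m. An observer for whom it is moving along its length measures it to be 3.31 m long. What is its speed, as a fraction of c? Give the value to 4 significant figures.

γ = L₀/L = 5.66/3.31 = 1.70997
β = √(1 − 1/γ²) = 0.8112

β ≈ 0.8112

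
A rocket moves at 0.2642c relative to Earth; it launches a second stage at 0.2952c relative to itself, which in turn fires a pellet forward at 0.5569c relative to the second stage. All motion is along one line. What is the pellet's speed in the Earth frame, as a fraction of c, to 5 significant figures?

Compose boost 2: (0.2952 + 0.2642)/(1 + 0.2952×0.2642) = 0.55940/1.077992 = 0.5189279
Compose boost 3: (0.5569 + 0.5189279)/(1 + 0.5569×0.5189279) = 1.075828/1.288991 = 0.83463

u ≈ 0.83463c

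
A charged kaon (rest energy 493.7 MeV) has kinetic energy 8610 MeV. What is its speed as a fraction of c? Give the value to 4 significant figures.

β ≈ 0.9985

γ = 1 + K/(m₀c²) = 1 + 8610/493.7 = 18.4397
β = √(1 − 1/γ²) = 0.9985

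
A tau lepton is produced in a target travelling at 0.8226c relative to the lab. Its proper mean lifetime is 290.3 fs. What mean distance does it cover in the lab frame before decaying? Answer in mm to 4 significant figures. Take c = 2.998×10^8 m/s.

γ = 1/√(1 − 0.8226²) = 1.75864
Dilated lifetime: Δt = γτ₀ = 1.75864 × 290.3 fs = 510.534 fs
d = vΔt = 0.8226c × 510.534 fs = 2.46615×10^8 m/s × 5.10534×10^-13 s = 0.1259 mm

d ≈ 0.1259 mm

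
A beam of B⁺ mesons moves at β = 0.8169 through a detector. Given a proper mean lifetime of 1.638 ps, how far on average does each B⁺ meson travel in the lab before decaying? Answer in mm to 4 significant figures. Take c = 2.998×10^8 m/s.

d ≈ 0.6955 mm

γ = 1/√(1 − 0.8169²) = 1.73377
Dilated lifetime: Δt = γτ₀ = 1.73377 × 1.638 ps = 2.83991 ps
d = vΔt = 0.8169c × 2.83991 ps = 2.44907×10^8 m/s × 2.83991×10^-12 s = 0.6955 mm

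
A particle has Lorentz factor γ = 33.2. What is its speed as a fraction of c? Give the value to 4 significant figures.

β ≈ 0.9995

β = √(1 − 1/γ²) = √(1 − 1/33.2²) = √(0.999093) = 0.9995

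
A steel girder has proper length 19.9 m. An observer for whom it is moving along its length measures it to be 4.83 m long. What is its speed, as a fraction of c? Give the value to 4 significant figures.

β ≈ 0.9701

γ = L₀/L = 19.9/4.83 = 4.12008
β = √(1 − 1/γ²) = 0.9701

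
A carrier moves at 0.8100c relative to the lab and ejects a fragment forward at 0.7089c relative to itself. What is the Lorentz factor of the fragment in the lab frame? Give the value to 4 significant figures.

u_lab = (0.7089 + 0.8100)/(1 + 0.7089×0.8100) = 1.5189/1.574209 = 0.9648655
γ = 1/√(1 − 0.9648655²) = 3.806

γ ≈ 3.806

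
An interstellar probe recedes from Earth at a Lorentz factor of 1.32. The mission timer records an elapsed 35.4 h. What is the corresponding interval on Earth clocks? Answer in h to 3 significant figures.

Δt ≈ 46.7 h

γ = 1.32 (given)
Time dilation: Δt = γτ₀ = 1.32 × 35.4 h = 46.7 h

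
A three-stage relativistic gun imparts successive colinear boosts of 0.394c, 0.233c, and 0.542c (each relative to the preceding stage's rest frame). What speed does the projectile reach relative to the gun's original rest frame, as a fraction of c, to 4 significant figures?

u ≈ 0.8513c

Compose boost 2: (0.233 + 0.394)/(1 + 0.233×0.394) = 0.6270/1.09180 = 0.574280
Compose boost 3: (0.542 + 0.574280)/(1 + 0.542×0.574280) = 1.11628/1.31126 = 0.8513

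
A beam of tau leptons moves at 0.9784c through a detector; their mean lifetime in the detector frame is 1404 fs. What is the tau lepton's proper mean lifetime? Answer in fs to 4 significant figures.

τ₀ ≈ 290.2 fs

γ = 1/√(1 − 0.9784²) = 4.83745
Proper time: τ₀ = Δt/γ = 1404/4.83745 = 290.2 fs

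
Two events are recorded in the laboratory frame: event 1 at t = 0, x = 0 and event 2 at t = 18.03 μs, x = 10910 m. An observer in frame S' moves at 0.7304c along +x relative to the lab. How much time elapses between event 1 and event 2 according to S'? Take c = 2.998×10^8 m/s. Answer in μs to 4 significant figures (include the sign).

γ = 1/√(1 − 0.7304²) = 1.46409
Δt' = γ(Δt − vΔx/c²) = 1.46409 × (18.03 μs − 0.7304×10910 m / (2.998×10^8 m/s))
= 1.46409 × (-8.54993 μs) = -12.52 μs

Δt' ≈ -12.52 μs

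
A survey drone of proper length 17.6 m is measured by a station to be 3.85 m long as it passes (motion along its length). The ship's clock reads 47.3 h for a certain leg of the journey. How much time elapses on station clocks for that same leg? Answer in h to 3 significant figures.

Length contraction ⇒ γ = L₀/L = 17.6/3.85 = 4.5714
Time dilation: Δt = γτ₀ = 4.5714 × 47.3 h = 216 h

Δt ≈ 216 h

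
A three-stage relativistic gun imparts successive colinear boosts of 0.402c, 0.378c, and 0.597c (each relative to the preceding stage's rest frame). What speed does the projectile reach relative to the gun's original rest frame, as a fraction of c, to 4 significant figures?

u ≈ 0.9073c

Compose boost 2: (0.378 + 0.402)/(1 + 0.378×0.402) = 0.7800/1.15196 = 0.677109
Compose boost 3: (0.597 + 0.677109)/(1 + 0.597×0.677109) = 1.27411/1.40423 = 0.9073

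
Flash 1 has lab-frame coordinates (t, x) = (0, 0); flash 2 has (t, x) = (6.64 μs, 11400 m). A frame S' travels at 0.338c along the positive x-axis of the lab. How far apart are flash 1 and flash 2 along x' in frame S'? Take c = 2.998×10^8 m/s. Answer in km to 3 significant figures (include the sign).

γ = 1/√(1 − 0.338²) = 1.0625
Δx' = γ(Δx − vΔt) = 1.0625 × (11400 m − 0.338×(2.998×10^8 m/s)×6.64×10^-6 s)
= 1.0625 × (10727 m) = 11.4 km

Δx' ≈ 11.4 km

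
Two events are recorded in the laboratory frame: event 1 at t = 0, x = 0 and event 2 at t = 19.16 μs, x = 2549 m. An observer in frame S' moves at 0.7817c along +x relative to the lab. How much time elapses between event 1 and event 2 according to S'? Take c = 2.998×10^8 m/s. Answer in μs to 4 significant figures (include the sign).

Δt' ≈ 20.07 μs

γ = 1/√(1 − 0.7817²) = 1.60345
Δt' = γ(Δt − vΔx/c²) = 1.60345 × (19.16 μs − 0.7817×2549 m / (2.998×10^8 m/s))
= 1.60345 × (12.5137 μs) = 20.07 μs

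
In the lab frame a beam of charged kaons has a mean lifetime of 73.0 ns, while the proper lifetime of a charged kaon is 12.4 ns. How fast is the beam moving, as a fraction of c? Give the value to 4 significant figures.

γ = Δt/τ₀ = 73.0/12.4 = 5.88710
β = √(1 − 1/γ²) = √(1 − 1/5.88710²) = 0.9855

β ≈ 0.9855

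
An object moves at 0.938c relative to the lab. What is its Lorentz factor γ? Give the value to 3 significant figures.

γ = 1/√(1 − β²) = 1/√(1 − 0.938²) = 1/√(0.12016) = 2.88

γ ≈ 2.88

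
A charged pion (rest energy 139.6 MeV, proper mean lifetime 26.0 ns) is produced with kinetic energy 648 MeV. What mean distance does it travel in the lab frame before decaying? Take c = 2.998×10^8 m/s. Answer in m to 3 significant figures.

γ = 1 + K/(m₀c²) = 1 + 648/139.6 = 5.6418
β = √(1 − 1/γ²) = 0.98417
Dilated lifetime: γτ₀ = 5.6418 × 26.0 ns = 146.69 ns
d = βc·γτ₀ = 0.98417 × (2.998×10^8 m/s) × 1.4669×10^-7 s = 43.3 m

d ≈ 43.3 m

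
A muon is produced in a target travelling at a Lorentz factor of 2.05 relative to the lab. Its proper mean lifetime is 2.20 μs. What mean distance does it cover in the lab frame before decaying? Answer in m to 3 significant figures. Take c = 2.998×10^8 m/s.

β = √(1 − 1/γ²) = √(1 − 1/2.05²) = 0.87295
Dilated lifetime: Δt = γτ₀ = 2.05 × 2.20 μs = 4.5100 μs
d = vΔt = 0.87295c × 4.5100 μs = 2.6171×10^8 m/s × 4.5100×10^-6 s = 1180 m

d ≈ 1180 m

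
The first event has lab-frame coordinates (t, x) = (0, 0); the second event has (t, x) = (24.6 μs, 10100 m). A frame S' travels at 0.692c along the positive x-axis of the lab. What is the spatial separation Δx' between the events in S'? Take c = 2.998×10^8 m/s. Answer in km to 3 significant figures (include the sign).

γ = 1/√(1 − 0.692²) = 1.3852
Δx' = γ(Δx − vΔt) = 1.3852 × (10100 m − 0.692×(2.998×10^8 m/s)×24.6×10^-6 s)
= 1.3852 × (4996.4 m) = 6.92 km

Δx' ≈ 6.92 km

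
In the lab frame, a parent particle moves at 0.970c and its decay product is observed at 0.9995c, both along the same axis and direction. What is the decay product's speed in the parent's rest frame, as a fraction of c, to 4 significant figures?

u' ≈ 0.9677c

Inverse velocity addition: u' = (u − v)/(1 − uv/c²)
= (0.9995 − 0.970)/(1 − 0.9995×0.970) = 0.02950/0.0304850 = 0.9677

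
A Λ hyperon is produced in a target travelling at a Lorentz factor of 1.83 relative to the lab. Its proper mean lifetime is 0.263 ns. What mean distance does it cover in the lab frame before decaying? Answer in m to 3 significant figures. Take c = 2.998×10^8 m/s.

β = √(1 − 1/γ²) = √(1 − 1/1.83²) = 0.83749
Dilated lifetime: Δt = γτ₀ = 1.83 × 0.263 ns = 0.48129 ns
d = vΔt = 0.83749c × 0.48129 ns = 2.5108×10^8 m/s × 4.8129×10^-10 s = 0.121 m

d ≈ 0.121 m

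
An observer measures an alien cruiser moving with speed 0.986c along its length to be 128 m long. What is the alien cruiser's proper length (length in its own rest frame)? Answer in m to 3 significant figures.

γ = 1/√(1 − 0.986²) = 5.9972
L₀ = γL = 5.9972 × 128 = 768 m

L₀ ≈ 768 m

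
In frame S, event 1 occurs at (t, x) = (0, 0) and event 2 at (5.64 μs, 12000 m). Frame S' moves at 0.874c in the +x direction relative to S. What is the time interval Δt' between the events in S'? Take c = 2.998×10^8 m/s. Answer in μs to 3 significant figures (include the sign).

Δt' ≈ -60.4 μs

γ = 1/√(1 − 0.874²) = 2.0579
Δt' = γ(Δt − vΔx/c²) = 2.0579 × (5.64 μs − 0.874×12000 m / (2.998×10^8 m/s))
= 2.0579 × (-29.343 μs) = -60.4 μs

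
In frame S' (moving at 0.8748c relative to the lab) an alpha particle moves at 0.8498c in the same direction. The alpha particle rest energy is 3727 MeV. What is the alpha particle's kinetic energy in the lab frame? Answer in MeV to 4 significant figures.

u_lab = (0.8498 + 0.8748)/(1 + 0.8498×0.8748) = 0.9892136
γ = 1/√(1 − 0.9892136²) = 6.82686
K = (γ − 1)m₀c² = (6.82686 − 1) × 3727 = 5.82686 × 3727 = 21720 MeV

K ≈ 21720 MeV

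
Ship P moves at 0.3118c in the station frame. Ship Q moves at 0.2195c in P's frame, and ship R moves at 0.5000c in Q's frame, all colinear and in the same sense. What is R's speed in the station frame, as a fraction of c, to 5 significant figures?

Compose boost 2: (0.2195 + 0.3118)/(1 + 0.2195×0.3118) = 0.53130/1.068440 = 0.4972670
Compose boost 3: (0.5000 + 0.4972670)/(1 + 0.5000×0.4972670) = 0.9972670/1.248633 = 0.79869

u ≈ 0.79869c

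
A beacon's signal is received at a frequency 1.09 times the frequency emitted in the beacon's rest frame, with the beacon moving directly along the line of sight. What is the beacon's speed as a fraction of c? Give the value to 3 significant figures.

f_obs/f_src = √((1+β)/(1−β)) = 1.09  ⇒  (1+β)/(1−β) = 1.1881
β = |1 − D²|/(1 + D²) = |1 − 1.1881|/(1 + 1.1881) = 0.0860

β ≈ 0.0860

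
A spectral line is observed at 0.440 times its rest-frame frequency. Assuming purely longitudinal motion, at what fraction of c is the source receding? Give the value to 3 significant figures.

f_obs/f_src = √((1−β)/(1+β)) = 0.440  ⇒  (1−β)/(1+β) = 0.19360
β = |1 − D²|/(1 + D²) = |1 − 0.19360|/(1 + 0.19360) = 0.676

β ≈ 0.676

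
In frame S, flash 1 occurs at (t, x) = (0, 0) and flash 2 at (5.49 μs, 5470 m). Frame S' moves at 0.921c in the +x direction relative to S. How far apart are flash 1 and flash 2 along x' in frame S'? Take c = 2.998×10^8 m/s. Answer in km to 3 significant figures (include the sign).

Δx' ≈ 10.2 km

γ = 1/√(1 − 0.921²) = 2.5670
Δx' = γ(Δx − vΔt) = 2.5670 × (5470 m − 0.921×(2.998×10^8 m/s)×5.49×10^-6 s)
= 2.5670 × (3954.1 m) = 10.2 km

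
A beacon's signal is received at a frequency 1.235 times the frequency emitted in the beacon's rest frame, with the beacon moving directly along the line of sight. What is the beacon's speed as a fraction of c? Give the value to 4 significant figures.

f_obs/f_src = √((1+β)/(1−β)) = 1.235  ⇒  (1+β)/(1−β) = 1.52523
β = |1 − D²|/(1 + D²) = |1 − 1.52523|/(1 + 1.52523) = 0.2080

β ≈ 0.2080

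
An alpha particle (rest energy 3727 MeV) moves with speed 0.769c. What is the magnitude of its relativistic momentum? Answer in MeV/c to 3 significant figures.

p ≈ 4480 MeV/c

γ = 1/√(1 − 0.769²) = 1.5643
p = γβm₀c = 1.5643 × 0.769 × 3727 MeV/c = 4480 MeV/c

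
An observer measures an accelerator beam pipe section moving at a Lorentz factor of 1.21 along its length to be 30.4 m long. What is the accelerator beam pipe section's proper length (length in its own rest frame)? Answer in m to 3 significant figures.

L₀ ≈ 36.8 m

γ = 1.21 (given)
L₀ = γL = 1.21 × 30.4 = 36.8 m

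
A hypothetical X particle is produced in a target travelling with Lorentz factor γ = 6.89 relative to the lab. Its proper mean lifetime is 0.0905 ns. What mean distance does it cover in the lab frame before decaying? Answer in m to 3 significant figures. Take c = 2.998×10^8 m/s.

d ≈ 0.185 m

β = √(1 − 1/γ²) = √(1 − 1/6.89²) = 0.98941
Dilated lifetime: Δt = γτ₀ = 6.89 × 0.0905 ns = 0.62354 ns
d = vΔt = 0.98941c × 0.62354 ns = 2.9663×10^8 m/s × 6.2354×10^-10 s = 0.185 m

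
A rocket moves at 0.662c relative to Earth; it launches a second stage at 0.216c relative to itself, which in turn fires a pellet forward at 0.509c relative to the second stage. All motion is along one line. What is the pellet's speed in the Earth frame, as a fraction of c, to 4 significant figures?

Compose boost 2: (0.216 + 0.662)/(1 + 0.216×0.662) = 0.8780/1.14299 = 0.768159
Compose boost 3: (0.509 + 0.768159)/(1 + 0.509×0.768159) = 1.27716/1.39099 = 0.9182

u ≈ 0.9182c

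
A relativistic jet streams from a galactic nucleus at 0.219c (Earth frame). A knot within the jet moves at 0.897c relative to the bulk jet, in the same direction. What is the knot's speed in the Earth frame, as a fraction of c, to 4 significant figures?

u ≈ 0.9328c

Relativistic velocity addition: u = (u' + v)/(1 + u'v/c²)
= (0.897 + 0.219)/(1 + 0.897×0.219) = 1.116/1.19644 = 0.9328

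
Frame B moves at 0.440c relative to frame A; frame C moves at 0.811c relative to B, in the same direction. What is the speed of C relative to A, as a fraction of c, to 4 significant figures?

u ≈ 0.9220c

Compose boost 2: (0.811 + 0.440)/(1 + 0.811×0.440) = 1.251/1.35684 = 0.9220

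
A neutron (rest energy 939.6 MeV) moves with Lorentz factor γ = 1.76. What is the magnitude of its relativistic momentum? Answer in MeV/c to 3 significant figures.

β = √(1 − 1/γ²) = √(1 − 1/1.76²) = 0.82290
p = γβm₀c = 1.76 × 0.82290 × 939.6 MeV/c = 1360 MeV/c

p ≈ 1360 MeV/c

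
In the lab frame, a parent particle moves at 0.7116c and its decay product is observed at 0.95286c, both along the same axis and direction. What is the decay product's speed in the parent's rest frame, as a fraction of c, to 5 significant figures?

Inverse velocity addition: u' = (u − v)/(1 − uv/c²)
= (0.95286 − 0.7116)/(1 − 0.95286×0.7116) = 0.24126/0.3219448 = 0.74938

u' ≈ 0.74938c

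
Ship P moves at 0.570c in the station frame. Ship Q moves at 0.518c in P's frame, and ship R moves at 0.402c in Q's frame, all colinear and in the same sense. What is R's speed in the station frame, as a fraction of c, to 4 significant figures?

u ≈ 0.9285c

Compose boost 2: (0.518 + 0.570)/(1 + 0.518×0.570) = 1.088/1.29526 = 0.839986
Compose boost 3: (0.402 + 0.839986)/(1 + 0.402×0.839986) = 1.24199/1.33767 = 0.9285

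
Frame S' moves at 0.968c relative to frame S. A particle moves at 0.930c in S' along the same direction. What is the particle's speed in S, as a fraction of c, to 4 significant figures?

Relativistic velocity addition: u = (u' + v)/(1 + u'v/c²)
= (0.930 + 0.968)/(1 + 0.930×0.968) = 1.898/1.90024 = 0.9988

u ≈ 0.9988c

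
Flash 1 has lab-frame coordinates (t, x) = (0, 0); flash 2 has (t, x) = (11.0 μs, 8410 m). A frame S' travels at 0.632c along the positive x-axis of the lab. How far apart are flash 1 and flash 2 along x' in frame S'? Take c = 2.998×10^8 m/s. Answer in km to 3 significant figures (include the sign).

Δx' ≈ 8.16 km

γ = 1/√(1 − 0.632²) = 1.2904
Δx' = γ(Δx − vΔt) = 1.2904 × (8410 m − 0.632×(2.998×10^8 m/s)×11.0×10^-6 s)
= 1.2904 × (6325.8 m) = 8.16 km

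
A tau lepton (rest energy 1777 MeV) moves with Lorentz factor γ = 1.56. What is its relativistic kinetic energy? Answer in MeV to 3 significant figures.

K ≈ 995 MeV

γ = 1.56 (given)
K = (γ − 1)m₀c² = (1.56 − 1) × 1777 MeV = 0.56000 × 1777 MeV = 995 MeV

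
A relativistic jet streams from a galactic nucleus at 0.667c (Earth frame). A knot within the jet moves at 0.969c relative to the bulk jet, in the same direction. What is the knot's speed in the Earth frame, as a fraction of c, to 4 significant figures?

Relativistic velocity addition: u = (u' + v)/(1 + u'v/c²)
= (0.969 + 0.667)/(1 + 0.969×0.667) = 1.636/1.64632 = 0.9937

u ≈ 0.9937c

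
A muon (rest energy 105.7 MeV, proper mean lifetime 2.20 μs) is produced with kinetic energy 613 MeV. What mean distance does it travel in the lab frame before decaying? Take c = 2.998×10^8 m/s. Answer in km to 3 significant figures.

d ≈ 4.44 km

γ = 1 + K/(m₀c²) = 1 + 613/105.7 = 6.7994
β = √(1 − 1/γ²) = 0.98913
Dilated lifetime: γτ₀ = 6.7994 × 2.20 μs = 14.959 μs
d = βc·γτ₀ = 0.98913 × (2.998×10^8 m/s) × 1.4959×10^-5 s = 4.44 km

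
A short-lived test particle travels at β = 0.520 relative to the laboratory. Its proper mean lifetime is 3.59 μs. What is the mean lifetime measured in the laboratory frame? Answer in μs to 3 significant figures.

γ = 1/√(1 − 0.520²) = 1.1707
Time dilation: Δt = γτ₀ = 1.1707 × 3.59 μs = 4.20 μs

Δt ≈ 4.20 μs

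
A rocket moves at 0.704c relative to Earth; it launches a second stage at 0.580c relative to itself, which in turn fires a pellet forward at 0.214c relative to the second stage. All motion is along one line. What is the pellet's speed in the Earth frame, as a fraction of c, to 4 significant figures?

Compose boost 2: (0.580 + 0.704)/(1 + 0.580×0.704) = 1.284/1.40832 = 0.911725
Compose boost 3: (0.214 + 0.911725)/(1 + 0.214×0.911725) = 1.12572/1.19511 = 0.9419

u ≈ 0.9419c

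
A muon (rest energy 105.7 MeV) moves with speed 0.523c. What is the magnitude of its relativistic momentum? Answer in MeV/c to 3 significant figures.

p ≈ 64.9 MeV/c

γ = 1/√(1 − 0.523²) = 1.1733
p = γβm₀c = 1.1733 × 0.523 × 105.7 MeV/c = 64.9 MeV/c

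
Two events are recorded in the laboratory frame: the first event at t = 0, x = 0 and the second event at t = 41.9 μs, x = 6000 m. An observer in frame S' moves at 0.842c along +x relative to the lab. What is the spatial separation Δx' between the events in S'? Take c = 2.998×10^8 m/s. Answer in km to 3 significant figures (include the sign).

γ = 1/√(1 − 0.842²) = 1.8536
Δx' = γ(Δx − vΔt) = 1.8536 × (6000 m − 0.842×(2.998×10^8 m/s)×41.9×10^-6 s)
= 1.8536 × (-4576.9 m) = -8.48 km

Δx' ≈ -8.48 km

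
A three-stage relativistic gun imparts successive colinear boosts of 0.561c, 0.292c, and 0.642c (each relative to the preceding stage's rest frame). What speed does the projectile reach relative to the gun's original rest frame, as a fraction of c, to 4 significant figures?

Compose boost 2: (0.292 + 0.561)/(1 + 0.292×0.561) = 0.8530/1.16381 = 0.732936
Compose boost 3: (0.642 + 0.732936)/(1 + 0.642×0.732936) = 1.37494/1.47055 = 0.9350

u ≈ 0.9350c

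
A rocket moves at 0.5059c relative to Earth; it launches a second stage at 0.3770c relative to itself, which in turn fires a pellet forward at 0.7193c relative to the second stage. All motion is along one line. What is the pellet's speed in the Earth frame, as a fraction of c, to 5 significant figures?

u ≈ 0.95267c

Compose boost 2: (0.3770 + 0.5059)/(1 + 0.3770×0.5059) = 0.88290/1.190724 = 0.7414815
Compose boost 3: (0.7193 + 0.7414815)/(1 + 0.7193×0.7414815) = 1.460781/1.533348 = 0.95267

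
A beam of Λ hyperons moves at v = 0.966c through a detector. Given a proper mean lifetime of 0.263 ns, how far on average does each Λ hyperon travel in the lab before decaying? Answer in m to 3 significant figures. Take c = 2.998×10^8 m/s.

γ = 1/√(1 − 0.966²) = 3.8678
Dilated lifetime: Δt = γτ₀ = 3.8678 × 0.263 ns = 1.0172 ns
d = vΔt = 0.966c × 1.0172 ns = 2.8961×10^8 m/s × 1.0172×10^-9 s = 0.295 m

d ≈ 0.295 m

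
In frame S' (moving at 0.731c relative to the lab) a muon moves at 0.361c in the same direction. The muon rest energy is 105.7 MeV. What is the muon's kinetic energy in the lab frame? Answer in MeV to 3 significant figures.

u_lab = (0.361 + 0.731)/(1 + 0.361×0.731) = 0.863999
γ = 1/√(1 − 0.863999²) = 1.9861
K = (γ − 1)m₀c² = (1.9861 − 1) × 105.7 = 0.98612 × 105.7 = 104 MeV

K ≈ 104 MeV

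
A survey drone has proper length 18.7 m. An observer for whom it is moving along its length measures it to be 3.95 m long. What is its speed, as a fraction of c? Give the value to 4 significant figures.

β ≈ 0.9774

γ = L₀/L = 18.7/3.95 = 4.73418
β = √(1 − 1/γ²) = 0.9774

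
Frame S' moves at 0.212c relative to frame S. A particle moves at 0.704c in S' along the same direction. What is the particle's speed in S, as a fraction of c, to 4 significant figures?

u ≈ 0.7970c

Relativistic velocity addition: u = (u' + v)/(1 + u'v/c²)
= (0.704 + 0.212)/(1 + 0.704×0.212) = 0.9160/1.14925 = 0.7970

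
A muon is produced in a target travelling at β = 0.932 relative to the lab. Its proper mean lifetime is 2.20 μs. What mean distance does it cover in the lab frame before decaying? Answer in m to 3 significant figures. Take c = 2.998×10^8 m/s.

d ≈ 1700 m

γ = 1/√(1 − 0.932²) = 2.7589
Dilated lifetime: Δt = γτ₀ = 2.7589 × 2.20 μs = 6.0697 μs
d = vΔt = 0.932c × 6.0697 μs = 2.7941×10^8 m/s × 6.0697×10^-6 s = 1700 m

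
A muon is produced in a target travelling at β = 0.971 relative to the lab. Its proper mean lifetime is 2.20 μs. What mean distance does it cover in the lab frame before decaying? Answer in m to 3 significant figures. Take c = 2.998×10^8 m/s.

d ≈ 2680 m

γ = 1/√(1 − 0.971²) = 4.1827
Dilated lifetime: Δt = γτ₀ = 4.1827 × 2.20 μs = 9.2020 μs
d = vΔt = 0.971c × 9.2020 μs = 2.9111×10^8 m/s × 9.2020×10^-6 s = 2680 m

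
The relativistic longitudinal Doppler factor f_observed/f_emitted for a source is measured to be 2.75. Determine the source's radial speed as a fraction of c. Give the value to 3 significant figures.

f_obs/f_src = √((1+β)/(1−β)) = 2.75  ⇒  (1+β)/(1−β) = 7.5625
β = |1 − D²|/(1 + D²) = |1 − 7.5625|/(1 + 7.5625) = 0.766

β ≈ 0.766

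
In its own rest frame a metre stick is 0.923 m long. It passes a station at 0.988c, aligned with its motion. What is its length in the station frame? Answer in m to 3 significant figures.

L ≈ 0.143 m

γ = 1/√(1 − 0.988²) = 6.4744
Length contraction: L = L₀/γ = 0.923/6.4744 = 0.143 m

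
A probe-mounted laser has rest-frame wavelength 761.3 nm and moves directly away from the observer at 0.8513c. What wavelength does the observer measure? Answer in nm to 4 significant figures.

Relativistic Doppler: λ_obs = λ_src √((1+β)/(1−β))
= 761.3 × √(1.85130/0.148700) = 761.3 × 3.52844 = 2686 nm

λ_obs ≈ 2686 nm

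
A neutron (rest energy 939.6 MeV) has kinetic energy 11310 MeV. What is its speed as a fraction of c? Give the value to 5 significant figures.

β ≈ 0.99705

γ = 1 + K/(m₀c²) = 1 + 11310/939.6 = 13.03704
β = √(1 − 1/γ²) = 0.99705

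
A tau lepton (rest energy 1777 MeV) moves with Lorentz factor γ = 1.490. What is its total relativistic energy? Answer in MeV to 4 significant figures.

E ≈ 2648 MeV

γ = 1.490 (given)
E = γm₀c² = 1.490 × 1777 MeV = 2648 MeV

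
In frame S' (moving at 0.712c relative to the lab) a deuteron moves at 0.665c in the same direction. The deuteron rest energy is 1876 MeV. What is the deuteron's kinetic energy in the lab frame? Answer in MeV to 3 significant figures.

K ≈ 3400 MeV

u_lab = (0.665 + 0.712)/(1 + 0.665×0.712) = 0.934522
γ = 1/√(1 − 0.934522²) = 2.8097
K = (γ − 1)m₀c² = (2.8097 − 1) × 1876 = 1.8097 × 1876 = 3400 MeV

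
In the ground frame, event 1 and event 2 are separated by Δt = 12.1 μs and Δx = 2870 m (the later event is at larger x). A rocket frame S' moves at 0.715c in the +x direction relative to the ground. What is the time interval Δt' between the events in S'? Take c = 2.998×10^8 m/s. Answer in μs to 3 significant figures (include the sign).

Δt' ≈ 7.52 μs

γ = 1/√(1 − 0.715²) = 1.4304
Δt' = γ(Δt − vΔx/c²) = 1.4304 × (12.1 μs − 0.715×2870 m / (2.998×10^8 m/s))
= 1.4304 × (5.2553 μs) = 7.52 μs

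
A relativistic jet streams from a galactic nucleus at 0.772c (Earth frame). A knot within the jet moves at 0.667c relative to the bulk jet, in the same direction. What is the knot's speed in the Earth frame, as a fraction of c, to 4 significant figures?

u ≈ 0.9499c

Relativistic velocity addition: u = (u' + v)/(1 + u'v/c²)
= (0.667 + 0.772)/(1 + 0.667×0.772) = 1.439/1.51492 = 0.9499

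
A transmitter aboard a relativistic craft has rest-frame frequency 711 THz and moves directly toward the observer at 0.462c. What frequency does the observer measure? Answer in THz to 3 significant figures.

Relativistic Doppler: f_obs = f_src √((1+β)/(1−β))
= 711 × √(1.4620/0.53800) = 711 × 1.6485 = 1170 THz

f_obs ≈ 1170 THz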